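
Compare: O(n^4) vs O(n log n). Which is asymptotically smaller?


linearithmic grows slower than quartic
O(n log n) is asymptotically smaller; O(n^4) grows faster


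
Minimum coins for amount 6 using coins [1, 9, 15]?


dp[0]=0; dp[i]=1+min(dp[i-c] for c in coins)
...dp[1]=1, dp[2]=2, dp[3]=3, dp[4]=4, dp[5]=5, dp[6]=6
Minimum coins for 6 = 6


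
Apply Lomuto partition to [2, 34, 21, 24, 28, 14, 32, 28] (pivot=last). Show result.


Elements <= 28 go left of pivot.
Result: [2, 21, 24, 28, 14, 28, 32, 34], pivot at index 5


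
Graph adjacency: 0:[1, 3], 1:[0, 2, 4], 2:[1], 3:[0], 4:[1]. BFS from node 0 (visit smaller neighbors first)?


BFS queue: start with [0]
Visit order: [0, 1, 3, 2, 4]


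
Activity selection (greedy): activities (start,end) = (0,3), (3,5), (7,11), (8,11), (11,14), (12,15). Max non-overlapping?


Greedy: pick earliest-ending, then skip overlaps.
Selected (4 activities): [(0, 3), (3, 5), (7, 11), (11, 14)]


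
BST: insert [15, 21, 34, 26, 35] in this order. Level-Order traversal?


Root = 15; build tree by BST insertion.
Level-Order traversal: [15, 21, 34, 26, 35]


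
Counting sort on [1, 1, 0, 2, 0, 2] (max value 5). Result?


Count array: [2, 2, 2, 0, 0, 0]
Reconstruct: [0, 0, 1, 1, 2, 2]


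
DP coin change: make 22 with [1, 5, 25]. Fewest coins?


dp[0]=0; dp[i]=1+min(dp[i-c] for c in coins)
...dp[17]=5, dp[18]=6, dp[19]=7, dp[20]=4, dp[21]=5, dp[22]=6
Minimum coins for 22 = 6


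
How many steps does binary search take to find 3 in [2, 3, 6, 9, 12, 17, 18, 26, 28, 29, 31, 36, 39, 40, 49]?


Search for 3:
[0,14] mid=7 arr[7]=26
[0,6] mid=3 arr[3]=9
[0,2] mid=1 arr[1]=3
Total: 3 comparisons


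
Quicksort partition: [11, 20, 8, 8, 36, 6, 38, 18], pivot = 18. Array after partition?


Elements <= 18 go left of pivot.
Result: [11, 8, 8, 6, 18, 20, 38, 36], pivot at index 4


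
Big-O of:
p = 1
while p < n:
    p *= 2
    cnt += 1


Per nesting level: O(log n) = O(log n)
Complexity: O(log n)


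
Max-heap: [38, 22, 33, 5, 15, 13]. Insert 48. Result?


Append 48: [38, 22, 33, 5, 15, 13, 48]
Bubble up: swap idx 6(48) with idx 2(33); swap idx 2(48) with idx 0(38)
Result: [48, 22, 38, 5, 15, 13, 33]


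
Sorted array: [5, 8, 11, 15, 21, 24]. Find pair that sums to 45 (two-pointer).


Two pointers: lo=0, hi=5
Found pair: (21, 24) summing to 45


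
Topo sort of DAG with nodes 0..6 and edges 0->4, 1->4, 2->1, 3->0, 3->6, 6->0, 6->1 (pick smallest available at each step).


Kahn's algorithm, process smallest node first
Order: [2, 3, 5, 6, 0, 1, 4]


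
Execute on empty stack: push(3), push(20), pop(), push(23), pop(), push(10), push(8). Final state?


push(3) -> [3]
push(20) -> [3, 20]
pop() returns 20 -> [3]
push(23) -> [3, 23]
pop() returns 23 -> [3]
push(10) -> [3, 10]
push(8) -> [3, 10, 8]
Final stack (bottom to top): [3, 10, 8]


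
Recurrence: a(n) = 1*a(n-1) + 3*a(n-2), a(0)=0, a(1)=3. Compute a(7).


Build bottom-up:
...a(5)=57, a(6)=120, a(7)=1*120+3*57=291


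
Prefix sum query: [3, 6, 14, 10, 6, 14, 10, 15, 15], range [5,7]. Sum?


Prefix sums: [0, 3, 9, 23, 33, 39, 53, 63, 78, 93]
Sum[5..7] = prefix[8] - prefix[5] = 78 - 39 = 39


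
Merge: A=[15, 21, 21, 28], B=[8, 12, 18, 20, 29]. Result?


Compare heads, take smaller each step.
Merged: [8, 12, 15, 18, 20, 21, 21, 28, 29]


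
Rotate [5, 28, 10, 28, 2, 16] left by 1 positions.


Left rotate by 1: [28, 10, 28, 2, 16, 5]


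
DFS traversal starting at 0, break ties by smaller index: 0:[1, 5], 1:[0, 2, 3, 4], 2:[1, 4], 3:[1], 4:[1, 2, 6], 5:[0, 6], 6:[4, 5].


DFS stack-based: start with [0]
Visit order: [0, 1, 2, 4, 6, 5, 3]


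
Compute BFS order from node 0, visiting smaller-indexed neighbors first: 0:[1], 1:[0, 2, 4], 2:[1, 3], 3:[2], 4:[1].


BFS queue: start with [0]
Visit order: [0, 1, 2, 4, 3]


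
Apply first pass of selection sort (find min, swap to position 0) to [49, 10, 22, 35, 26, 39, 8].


After one pass: [8, 10, 22, 35, 26, 39, 49]


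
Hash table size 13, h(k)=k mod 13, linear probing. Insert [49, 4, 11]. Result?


Insertions: 49->slot 10; 4->slot 4; 11->slot 11
Table: [None, None, None, None, 4, None, None, None, None, None, 49, 11, None]


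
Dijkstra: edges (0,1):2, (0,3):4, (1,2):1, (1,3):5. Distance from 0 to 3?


Dijkstra from 0:
Distances: {0: 0, 1: 2, 2: 3, 3: 4}
Shortest distance to 3 = 4, path = [0, 3]


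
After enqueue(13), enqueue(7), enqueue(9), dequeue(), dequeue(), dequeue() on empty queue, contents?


enqueue(13) -> [13]
enqueue(7) -> [13, 7]
enqueue(9) -> [13, 7, 9]
dequeue() returns 13 -> [7, 9]
dequeue() returns 7 -> [9]
dequeue() returns 9 -> []
Final queue (front to back): []


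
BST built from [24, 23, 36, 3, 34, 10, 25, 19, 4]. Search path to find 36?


BST root = 24
Search for 36: compare at each node
Path: [24, 36]


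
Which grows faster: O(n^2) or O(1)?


constant grows slower than quadratic
O(1) is asymptotically smaller; O(n^2) grows faster


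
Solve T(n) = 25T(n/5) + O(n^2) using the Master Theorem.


a=25, b=5, c=2. log_5(25)=2 = c=2. Case 2: O(n^c log n) = O(n^2 log n)
Complexity: O(n^2 log n)


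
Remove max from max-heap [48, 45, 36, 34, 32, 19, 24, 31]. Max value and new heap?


Max = 48
Replace root with last, heapify down
Resulting heap: [45, 34, 36, 31, 32, 19, 24]


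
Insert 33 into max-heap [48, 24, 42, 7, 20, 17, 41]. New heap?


Append 33: [48, 24, 42, 7, 20, 17, 41, 33]
Bubble up: swap idx 7(33) with idx 3(7); swap idx 3(33) with idx 1(24)
Result: [48, 33, 42, 24, 20, 17, 41, 7]


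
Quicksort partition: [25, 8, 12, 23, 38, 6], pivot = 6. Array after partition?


Elements <= 6 go left of pivot.
Result: [6, 8, 12, 23, 38, 25], pivot at index 0


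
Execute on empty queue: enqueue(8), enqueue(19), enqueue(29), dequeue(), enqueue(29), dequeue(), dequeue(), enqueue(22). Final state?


enqueue(8) -> [8]
enqueue(19) -> [8, 19]
enqueue(29) -> [8, 19, 29]
dequeue() returns 8 -> [19, 29]
enqueue(29) -> [19, 29, 29]
dequeue() returns 19 -> [29, 29]
dequeue() returns 29 -> [29]
enqueue(22) -> [29, 22]
Final queue (front to back): [29, 22]


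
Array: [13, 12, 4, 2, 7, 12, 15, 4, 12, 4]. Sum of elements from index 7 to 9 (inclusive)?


Prefix sums: [0, 13, 25, 29, 31, 38, 50, 65, 69, 81, 85]
Sum[7..9] = prefix[10] - prefix[7] = 85 - 65 = 20


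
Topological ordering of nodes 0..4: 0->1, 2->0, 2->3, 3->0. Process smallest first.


Kahn's algorithm, process smallest node first
Order: [2, 3, 0, 1, 4]


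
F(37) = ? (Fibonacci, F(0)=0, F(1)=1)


F(n)=F(n-1)+F(n-2)
...F(35)=9227465, F(36)=14930352, F(37)=24157817


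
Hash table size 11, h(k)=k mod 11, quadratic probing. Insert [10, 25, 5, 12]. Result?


Insertions: 10->slot 10; 25->slot 3; 5->slot 5; 12->slot 1
Table: [None, 12, None, 25, None, 5, None, None, None, None, 10]


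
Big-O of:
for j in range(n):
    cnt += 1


Per nesting level: O(n) = O(n)
Complexity: O(n)


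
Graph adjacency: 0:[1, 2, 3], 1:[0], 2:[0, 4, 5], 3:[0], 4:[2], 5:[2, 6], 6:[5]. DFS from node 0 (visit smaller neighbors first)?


DFS stack-based: start with [0]
Visit order: [0, 1, 2, 4, 5, 6, 3]


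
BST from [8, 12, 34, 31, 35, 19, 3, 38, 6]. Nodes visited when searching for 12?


BST root = 8
Search for 12: compare at each node
Path: [8, 12]


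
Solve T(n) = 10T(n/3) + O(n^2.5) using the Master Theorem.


a=10, b=3, c=2.5. log_3(10)=2.096 < c=2.5. Case 3: O(n^c) = O(n^2.500)
Complexity: O(n^2.500)


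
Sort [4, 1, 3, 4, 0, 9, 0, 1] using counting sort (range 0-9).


Count array: [2, 2, 0, 1, 2, 0, 0, 0, 0, 1]
Reconstruct: [0, 0, 1, 1, 3, 4, 4, 9]


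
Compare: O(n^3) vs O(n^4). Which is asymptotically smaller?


cubic grows slower than quartic
O(n^3) is asymptotically smaller; O(n^4) grows faster


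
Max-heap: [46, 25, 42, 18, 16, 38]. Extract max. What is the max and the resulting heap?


Max = 46
Replace root with last, heapify down
Resulting heap: [42, 25, 38, 18, 16]


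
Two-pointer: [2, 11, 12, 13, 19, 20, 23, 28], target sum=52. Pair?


Two pointers: lo=0, hi=7
No pair sums to 52


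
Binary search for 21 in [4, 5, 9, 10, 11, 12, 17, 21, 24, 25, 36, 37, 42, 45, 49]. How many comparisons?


Search for 21:
[0,14] mid=7 arr[7]=21
Total: 1 comparisons


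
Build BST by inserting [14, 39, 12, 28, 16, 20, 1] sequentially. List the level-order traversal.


Root = 14; build tree by BST insertion.
Level-Order traversal: [14, 12, 39, 1, 28, 16, 20]


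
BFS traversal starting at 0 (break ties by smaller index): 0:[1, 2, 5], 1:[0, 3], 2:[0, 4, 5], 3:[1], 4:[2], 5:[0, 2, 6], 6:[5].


BFS queue: start with [0]
Visit order: [0, 1, 2, 5, 3, 4, 6]


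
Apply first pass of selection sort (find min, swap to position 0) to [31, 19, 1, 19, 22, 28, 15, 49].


After one pass: [1, 19, 31, 19, 22, 28, 15, 49]


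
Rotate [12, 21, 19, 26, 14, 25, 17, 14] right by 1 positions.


Right rotate by 1: [14, 12, 21, 19, 26, 14, 25, 17]


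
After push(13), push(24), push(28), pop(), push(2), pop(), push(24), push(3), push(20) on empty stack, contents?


push(13) -> [13]
push(24) -> [13, 24]
push(28) -> [13, 24, 28]
pop() returns 28 -> [13, 24]
push(2) -> [13, 24, 2]
pop() returns 2 -> [13, 24]
push(24) -> [13, 24, 24]
push(3) -> [13, 24, 24, 3]
push(20) -> [13, 24, 24, 3, 20]
Final stack (bottom to top): [13, 24, 24, 3, 20]


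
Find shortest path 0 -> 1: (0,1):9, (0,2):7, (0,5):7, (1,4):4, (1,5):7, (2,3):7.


Dijkstra from 0:
Distances: {0: 0, 1: 9, 2: 7, 3: 14, 4: 13, 5: 7}
Shortest distance to 1 = 9, path = [0, 1]


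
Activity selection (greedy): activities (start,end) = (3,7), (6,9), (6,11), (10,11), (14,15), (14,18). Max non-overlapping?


Greedy: pick earliest-ending, then skip overlaps.
Selected (3 activities): [(3, 7), (10, 11), (14, 15)]


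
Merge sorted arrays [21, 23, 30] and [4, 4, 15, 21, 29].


Compare heads, take smaller each step.
Merged: [4, 4, 15, 21, 21, 23, 29, 30]


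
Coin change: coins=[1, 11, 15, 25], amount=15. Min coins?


dp[0]=0; dp[i]=1+min(dp[i-c] for c in coins)
...dp[10]=10, dp[11]=1, dp[12]=2, dp[13]=3, dp[14]=4, dp[15]=1
Minimum coins for 15 = 1


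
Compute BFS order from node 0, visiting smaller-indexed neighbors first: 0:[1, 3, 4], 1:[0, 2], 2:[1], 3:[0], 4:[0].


BFS queue: start with [0]
Visit order: [0, 1, 3, 4, 2]


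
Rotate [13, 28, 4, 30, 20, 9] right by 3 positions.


Right rotate by 3: [30, 20, 9, 13, 28, 4]


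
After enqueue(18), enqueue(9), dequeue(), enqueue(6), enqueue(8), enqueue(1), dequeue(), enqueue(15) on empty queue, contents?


enqueue(18) -> [18]
enqueue(9) -> [18, 9]
dequeue() returns 18 -> [9]
enqueue(6) -> [9, 6]
enqueue(8) -> [9, 6, 8]
enqueue(1) -> [9, 6, 8, 1]
dequeue() returns 9 -> [6, 8, 1]
enqueue(15) -> [6, 8, 1, 15]
Final queue (front to back): [6, 8, 1, 15]


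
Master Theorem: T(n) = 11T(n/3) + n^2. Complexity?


a=11, b=3, c=2. log_3(11)=2.183 > c=2. Case 1: O(n^log_b(a)) = O(n^2.183)
Complexity: O(n^2.183)


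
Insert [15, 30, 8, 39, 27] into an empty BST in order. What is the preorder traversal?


Root = 15; build tree by BST insertion.
Preorder traversal: [15, 8, 30, 27, 39]


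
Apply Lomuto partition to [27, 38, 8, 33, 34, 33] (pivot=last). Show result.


Elements <= 33 go left of pivot.
Result: [27, 8, 33, 33, 34, 38], pivot at index 3


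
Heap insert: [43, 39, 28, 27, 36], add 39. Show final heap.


Append 39: [43, 39, 28, 27, 36, 39]
Bubble up: swap idx 5(39) with idx 2(28)
Result: [43, 39, 39, 27, 36, 28]


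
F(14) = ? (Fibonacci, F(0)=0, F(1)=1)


F(n)=F(n-1)+F(n-2)
...F(12)=144, F(13)=233, F(14)=377


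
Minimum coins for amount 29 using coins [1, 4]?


dp[0]=0; dp[i]=1+min(dp[i-c] for c in coins)
...dp[24]=6, dp[25]=7, dp[26]=8, dp[27]=9, dp[28]=7, dp[29]=8
Minimum coins for 29 = 8


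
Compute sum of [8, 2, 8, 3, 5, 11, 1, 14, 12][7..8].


Prefix sums: [0, 8, 10, 18, 21, 26, 37, 38, 52, 64]
Sum[7..8] = prefix[9] - prefix[7] = 64 - 38 = 26


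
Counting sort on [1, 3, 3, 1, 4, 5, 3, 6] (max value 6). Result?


Count array: [0, 2, 0, 3, 1, 1, 1]
Reconstruct: [1, 1, 3, 3, 3, 4, 5, 6]


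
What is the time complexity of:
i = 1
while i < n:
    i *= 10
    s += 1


Per nesting level: O(log n) = O(log n)
Complexity: O(log n)


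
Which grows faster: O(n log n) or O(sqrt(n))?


sublinear grows slower than linearithmic
O(sqrt(n)) is asymptotically smaller; O(n log n) grows faster


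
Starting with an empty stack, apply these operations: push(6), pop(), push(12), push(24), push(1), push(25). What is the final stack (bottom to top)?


push(6) -> [6]
pop() returns 6 -> []
push(12) -> [12]
push(24) -> [12, 24]
push(1) -> [12, 24, 1]
push(25) -> [12, 24, 1, 25]
Final stack (bottom to top): [12, 24, 1, 25]


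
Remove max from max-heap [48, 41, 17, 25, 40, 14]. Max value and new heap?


Max = 48
Replace root with last, heapify down
Resulting heap: [41, 40, 17, 25, 14]


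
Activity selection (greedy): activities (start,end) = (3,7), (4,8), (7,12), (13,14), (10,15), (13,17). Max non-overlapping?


Greedy: pick earliest-ending, then skip overlaps.
Selected (3 activities): [(3, 7), (7, 12), (13, 14)]


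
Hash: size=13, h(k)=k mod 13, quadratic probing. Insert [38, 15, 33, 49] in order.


Insertions: 38->slot 12; 15->slot 2; 33->slot 7; 49->slot 10
Table: [None, None, 15, None, None, None, None, 33, None, None, 49, None, 38]


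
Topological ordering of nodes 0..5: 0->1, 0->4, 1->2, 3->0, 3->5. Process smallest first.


Kahn's algorithm, process smallest node first
Order: [3, 0, 1, 2, 4, 5]


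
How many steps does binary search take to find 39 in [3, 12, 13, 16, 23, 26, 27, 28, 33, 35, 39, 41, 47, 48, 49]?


Search for 39:
[0,14] mid=7 arr[7]=28
[8,14] mid=11 arr[11]=41
[8,10] mid=9 arr[9]=35
[10,10] mid=10 arr[10]=39
Total: 4 comparisons


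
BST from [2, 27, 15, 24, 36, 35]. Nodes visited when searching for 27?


BST root = 2
Search for 27: compare at each node
Path: [2, 27]


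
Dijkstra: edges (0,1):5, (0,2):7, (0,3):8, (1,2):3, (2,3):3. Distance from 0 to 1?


Dijkstra from 0:
Distances: {0: 0, 1: 5, 2: 7, 3: 8}
Shortest distance to 1 = 5, path = [0, 1]


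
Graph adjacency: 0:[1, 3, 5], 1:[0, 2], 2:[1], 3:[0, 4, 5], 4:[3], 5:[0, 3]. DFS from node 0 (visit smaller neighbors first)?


DFS stack-based: start with [0]
Visit order: [0, 1, 2, 3, 4, 5]


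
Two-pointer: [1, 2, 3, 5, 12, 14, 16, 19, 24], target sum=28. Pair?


Two pointers: lo=0, hi=8
Found pair: (12, 16) summing to 28


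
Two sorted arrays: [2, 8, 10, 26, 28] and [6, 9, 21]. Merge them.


Compare heads, take smaller each step.
Merged: [2, 6, 8, 9, 10, 21, 26, 28]


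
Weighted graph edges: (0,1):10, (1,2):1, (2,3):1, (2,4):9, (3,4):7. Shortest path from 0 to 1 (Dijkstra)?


Dijkstra from 0:
Distances: {0: 0, 1: 10, 2: 11, 3: 12, 4: 19}
Shortest distance to 1 = 10, path = [0, 1]


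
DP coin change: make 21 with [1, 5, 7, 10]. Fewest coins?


dp[0]=0; dp[i]=1+min(dp[i-c] for c in coins)
...dp[16]=3, dp[17]=2, dp[18]=3, dp[19]=3, dp[20]=2, dp[21]=3
Minimum coins for 21 = 3


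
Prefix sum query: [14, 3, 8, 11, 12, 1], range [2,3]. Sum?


Prefix sums: [0, 14, 17, 25, 36, 48, 49]
Sum[2..3] = prefix[4] - prefix[2] = 36 - 17 = 19


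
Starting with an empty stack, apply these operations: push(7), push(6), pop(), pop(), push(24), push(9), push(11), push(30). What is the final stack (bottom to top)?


push(7) -> [7]
push(6) -> [7, 6]
pop() returns 6 -> [7]
pop() returns 7 -> []
push(24) -> [24]
push(9) -> [24, 9]
push(11) -> [24, 9, 11]
push(30) -> [24, 9, 11, 30]
Final stack (bottom to top): [24, 9, 11, 30]


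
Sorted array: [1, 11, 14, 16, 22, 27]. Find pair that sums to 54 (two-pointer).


Two pointers: lo=0, hi=5
No pair sums to 54


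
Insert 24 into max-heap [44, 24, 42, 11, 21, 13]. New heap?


Append 24: [44, 24, 42, 11, 21, 13, 24]
Bubble up: no swaps needed
Result: [44, 24, 42, 11, 21, 13, 24]


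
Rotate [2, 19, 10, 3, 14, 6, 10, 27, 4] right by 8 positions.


Right rotate by 8: [19, 10, 3, 14, 6, 10, 27, 4, 2]


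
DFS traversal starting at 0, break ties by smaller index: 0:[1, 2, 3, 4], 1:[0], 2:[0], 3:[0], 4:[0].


DFS stack-based: start with [0]
Visit order: [0, 1, 2, 3, 4]


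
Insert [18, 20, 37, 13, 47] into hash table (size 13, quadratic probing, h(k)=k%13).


Insertions: 18->slot 5; 20->slot 7; 37->slot 11; 13->slot 0; 47->slot 8
Table: [13, None, None, None, None, 18, None, 20, 47, None, None, 37, None]


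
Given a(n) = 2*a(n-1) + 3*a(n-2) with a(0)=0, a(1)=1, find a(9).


Build bottom-up:
...a(7)=547, a(8)=1640, a(9)=2*1640+3*547=4921


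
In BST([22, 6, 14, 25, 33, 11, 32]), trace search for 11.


BST root = 22
Search for 11: compare at each node
Path: [22, 6, 14, 11]


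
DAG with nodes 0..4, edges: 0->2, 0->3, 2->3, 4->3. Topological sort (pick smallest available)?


Kahn's algorithm, process smallest node first
Order: [0, 1, 2, 4, 3]


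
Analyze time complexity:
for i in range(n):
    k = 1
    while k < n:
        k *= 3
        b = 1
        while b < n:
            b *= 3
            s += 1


Per nesting level: O(n) * O(log n) * O(log n) = O(n (log n)^2)
Complexity: O(n (log n)^2)


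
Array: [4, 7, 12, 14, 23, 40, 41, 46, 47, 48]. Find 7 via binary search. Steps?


Search for 7:
[0,9] mid=4 arr[4]=23
[0,3] mid=1 arr[1]=7
Total: 2 comparisons


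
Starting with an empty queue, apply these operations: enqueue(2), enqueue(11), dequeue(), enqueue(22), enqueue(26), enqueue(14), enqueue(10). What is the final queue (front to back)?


enqueue(2) -> [2]
enqueue(11) -> [2, 11]
dequeue() returns 2 -> [11]
enqueue(22) -> [11, 22]
enqueue(26) -> [11, 22, 26]
enqueue(14) -> [11, 22, 26, 14]
enqueue(10) -> [11, 22, 26, 14, 10]
Final queue (front to back): [11, 22, 26, 14, 10]


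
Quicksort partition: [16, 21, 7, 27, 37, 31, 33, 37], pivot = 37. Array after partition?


Elements <= 37 go left of pivot.
Result: [16, 21, 7, 27, 37, 31, 33, 37], pivot at index 7


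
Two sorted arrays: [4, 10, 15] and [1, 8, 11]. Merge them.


Compare heads, take smaller each step.
Merged: [1, 4, 8, 10, 11, 15]


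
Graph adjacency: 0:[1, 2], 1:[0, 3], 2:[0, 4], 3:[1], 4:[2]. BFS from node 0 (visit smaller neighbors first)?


BFS queue: start with [0]
Visit order: [0, 1, 2, 3, 4]


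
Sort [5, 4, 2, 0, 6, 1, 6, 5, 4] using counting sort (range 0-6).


Count array: [1, 1, 1, 0, 2, 2, 2]
Reconstruct: [0, 1, 2, 4, 4, 5, 5, 6, 6]


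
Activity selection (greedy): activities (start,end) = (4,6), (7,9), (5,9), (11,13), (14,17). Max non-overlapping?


Greedy: pick earliest-ending, then skip overlaps.
Selected (4 activities): [(4, 6), (7, 9), (11, 13), (14, 17)]


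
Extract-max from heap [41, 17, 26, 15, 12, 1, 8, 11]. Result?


Max = 41
Replace root with last, heapify down
Resulting heap: [26, 17, 11, 15, 12, 1, 8]


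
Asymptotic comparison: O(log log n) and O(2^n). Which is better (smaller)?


double-logarithmic grows slower than exponential
O(log log n) is asymptotically smaller; O(2^n) grows faster


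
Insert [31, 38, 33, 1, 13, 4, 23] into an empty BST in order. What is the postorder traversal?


Root = 31; build tree by BST insertion.
Postorder traversal: [4, 23, 13, 1, 33, 38, 31]


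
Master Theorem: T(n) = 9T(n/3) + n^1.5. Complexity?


a=9, b=3, c=1.5. log_3(9)=2 > c=1.5. Case 1: O(n^log_b(a)) = O(n^2)
Complexity: O(n^2)


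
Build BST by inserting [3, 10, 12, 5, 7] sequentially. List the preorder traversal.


Root = 3; build tree by BST insertion.
Preorder traversal: [3, 10, 5, 7, 12]


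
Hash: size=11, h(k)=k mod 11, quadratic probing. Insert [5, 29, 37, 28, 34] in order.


Insertions: 5->slot 5; 29->slot 7; 37->slot 4; 28->slot 6; 34->slot 1
Table: [None, 34, None, None, 37, 5, 28, 29, None, None, None]


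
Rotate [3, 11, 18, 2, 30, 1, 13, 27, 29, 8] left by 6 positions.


Left rotate by 6: [13, 27, 29, 8, 3, 11, 18, 2, 30, 1]


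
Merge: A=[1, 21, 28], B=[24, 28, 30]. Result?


Compare heads, take smaller each step.
Merged: [1, 21, 24, 28, 28, 30]


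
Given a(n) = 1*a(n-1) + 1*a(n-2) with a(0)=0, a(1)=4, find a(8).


Build bottom-up:
...a(6)=32, a(7)=52, a(8)=1*52+1*32=84


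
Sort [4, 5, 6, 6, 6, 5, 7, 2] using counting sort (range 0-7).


Count array: [0, 0, 1, 0, 1, 2, 3, 1]
Reconstruct: [2, 4, 5, 5, 6, 6, 6, 7]


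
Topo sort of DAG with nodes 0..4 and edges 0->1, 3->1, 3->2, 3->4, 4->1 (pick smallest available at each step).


Kahn's algorithm, process smallest node first
Order: [0, 3, 2, 4, 1]


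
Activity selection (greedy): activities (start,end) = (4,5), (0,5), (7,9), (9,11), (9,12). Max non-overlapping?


Greedy: pick earliest-ending, then skip overlaps.
Selected (3 activities): [(4, 5), (7, 9), (9, 11)]


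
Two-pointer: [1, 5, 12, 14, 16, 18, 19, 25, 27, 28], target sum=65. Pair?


Two pointers: lo=0, hi=9
No pair sums to 65


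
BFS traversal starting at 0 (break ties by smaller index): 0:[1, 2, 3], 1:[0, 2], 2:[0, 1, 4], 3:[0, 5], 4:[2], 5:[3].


BFS queue: start with [0]
Visit order: [0, 1, 2, 3, 4, 5]


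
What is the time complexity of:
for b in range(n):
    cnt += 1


Per nesting level: O(n) = O(n)
Complexity: O(n)


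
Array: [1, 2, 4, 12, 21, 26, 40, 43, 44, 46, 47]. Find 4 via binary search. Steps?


Search for 4:
[0,10] mid=5 arr[5]=26
[0,4] mid=2 arr[2]=4
Total: 2 comparisons


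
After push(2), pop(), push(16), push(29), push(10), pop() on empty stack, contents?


push(2) -> [2]
pop() returns 2 -> []
push(16) -> [16]
push(29) -> [16, 29]
push(10) -> [16, 29, 10]
pop() returns 10 -> [16, 29]
Final stack (bottom to top): [16, 29]


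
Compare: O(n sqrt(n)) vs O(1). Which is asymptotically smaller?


constant grows slower than n^1.5
O(1) is asymptotically smaller; O(n sqrt(n)) grows faster


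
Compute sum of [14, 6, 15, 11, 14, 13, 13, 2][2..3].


Prefix sums: [0, 14, 20, 35, 46, 60, 73, 86, 88]
Sum[2..3] = prefix[4] - prefix[2] = 46 - 20 = 26


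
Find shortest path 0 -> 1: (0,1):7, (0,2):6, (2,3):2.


Dijkstra from 0:
Distances: {0: 0, 1: 7, 2: 6, 3: 8}
Shortest distance to 1 = 7, path = [0, 1]


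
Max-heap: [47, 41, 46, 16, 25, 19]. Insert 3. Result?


Append 3: [47, 41, 46, 16, 25, 19, 3]
Bubble up: no swaps needed
Result: [47, 41, 46, 16, 25, 19, 3]


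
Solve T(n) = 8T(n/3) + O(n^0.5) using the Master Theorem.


a=8, b=3, c=0.5. log_3(8)=1.893 > c=0.5. Case 1: O(n^log_b(a)) = O(n^1.893)
Complexity: O(n^1.893)


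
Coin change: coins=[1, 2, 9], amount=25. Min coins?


dp[0]=0; dp[i]=1+min(dp[i-c] for c in coins)
...dp[20]=3, dp[21]=4, dp[22]=4, dp[23]=5, dp[24]=5, dp[25]=6
Minimum coins for 25 = 6


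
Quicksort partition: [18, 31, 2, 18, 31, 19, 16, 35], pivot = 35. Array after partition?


Elements <= 35 go left of pivot.
Result: [18, 31, 2, 18, 31, 19, 16, 35], pivot at index 7


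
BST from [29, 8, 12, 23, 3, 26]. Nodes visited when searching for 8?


BST root = 29
Search for 8: compare at each node
Path: [29, 8]


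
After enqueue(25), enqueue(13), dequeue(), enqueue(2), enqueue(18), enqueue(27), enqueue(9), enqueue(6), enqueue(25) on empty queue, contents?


enqueue(25) -> [25]
enqueue(13) -> [25, 13]
dequeue() returns 25 -> [13]
enqueue(2) -> [13, 2]
enqueue(18) -> [13, 2, 18]
enqueue(27) -> [13, 2, 18, 27]
enqueue(9) -> [13, 2, 18, 27, 9]
enqueue(6) -> [13, 2, 18, 27, 9, 6]
enqueue(25) -> [13, 2, 18, 27, 9, 6, 25]
Final queue (front to back): [13, 2, 18, 27, 9, 6, 25]


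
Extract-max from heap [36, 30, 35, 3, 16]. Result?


Max = 36
Replace root with last, heapify down
Resulting heap: [35, 30, 16, 3]


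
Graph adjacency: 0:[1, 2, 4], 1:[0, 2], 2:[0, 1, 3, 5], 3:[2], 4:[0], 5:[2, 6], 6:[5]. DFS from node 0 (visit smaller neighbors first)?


DFS stack-based: start with [0]
Visit order: [0, 1, 2, 3, 5, 6, 4]


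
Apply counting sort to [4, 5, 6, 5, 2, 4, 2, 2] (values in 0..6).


Count array: [0, 0, 3, 0, 2, 2, 1]
Reconstruct: [2, 2, 2, 4, 4, 5, 5, 6]


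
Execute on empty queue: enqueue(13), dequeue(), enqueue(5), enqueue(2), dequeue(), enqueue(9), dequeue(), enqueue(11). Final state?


enqueue(13) -> [13]
dequeue() returns 13 -> []
enqueue(5) -> [5]
enqueue(2) -> [5, 2]
dequeue() returns 5 -> [2]
enqueue(9) -> [2, 9]
dequeue() returns 2 -> [9]
enqueue(11) -> [9, 11]
Final queue (front to back): [9, 11]


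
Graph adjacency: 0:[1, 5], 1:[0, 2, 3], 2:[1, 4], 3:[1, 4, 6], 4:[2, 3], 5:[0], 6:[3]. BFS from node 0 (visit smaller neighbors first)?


BFS queue: start with [0]
Visit order: [0, 1, 5, 2, 3, 4, 6]


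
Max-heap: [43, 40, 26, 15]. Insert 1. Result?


Append 1: [43, 40, 26, 15, 1]
Bubble up: no swaps needed
Result: [43, 40, 26, 15, 1]


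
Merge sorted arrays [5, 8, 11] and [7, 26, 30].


Compare heads, take smaller each step.
Merged: [5, 7, 8, 11, 26, 30]


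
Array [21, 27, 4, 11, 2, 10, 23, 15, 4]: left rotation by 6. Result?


Left rotate by 6: [23, 15, 4, 21, 27, 4, 11, 2, 10]


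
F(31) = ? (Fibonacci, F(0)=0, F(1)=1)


F(n)=F(n-1)+F(n-2)
...F(29)=514229, F(30)=832040, F(31)=1346269


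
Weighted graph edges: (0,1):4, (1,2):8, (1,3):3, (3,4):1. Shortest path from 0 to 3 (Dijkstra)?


Dijkstra from 0:
Distances: {0: 0, 1: 4, 2: 12, 3: 7, 4: 8}
Shortest distance to 3 = 7, path = [0, 1, 3]


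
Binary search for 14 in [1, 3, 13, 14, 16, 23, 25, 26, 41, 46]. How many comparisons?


Search for 14:
[0,9] mid=4 arr[4]=16
[0,3] mid=1 arr[1]=3
[2,3] mid=2 arr[2]=13
[3,3] mid=3 arr[3]=14
Total: 4 comparisons


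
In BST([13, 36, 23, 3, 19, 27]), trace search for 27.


BST root = 13
Search for 27: compare at each node
Path: [13, 36, 23, 27]


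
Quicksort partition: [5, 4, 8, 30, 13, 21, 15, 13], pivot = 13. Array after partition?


Elements <= 13 go left of pivot.
Result: [5, 4, 8, 13, 13, 21, 15, 30], pivot at index 4


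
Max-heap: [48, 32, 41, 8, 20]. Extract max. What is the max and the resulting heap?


Max = 48
Replace root with last, heapify down
Resulting heap: [41, 32, 20, 8]


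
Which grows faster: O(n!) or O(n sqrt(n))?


n^1.5 grows slower than factorial
O(n sqrt(n)) is asymptotically smaller; O(n!) grows faster


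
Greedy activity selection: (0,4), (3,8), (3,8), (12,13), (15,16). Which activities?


Greedy: pick earliest-ending, then skip overlaps.
Selected (3 activities): [(0, 4), (12, 13), (15, 16)]


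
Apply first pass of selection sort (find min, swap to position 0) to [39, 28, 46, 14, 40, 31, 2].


After one pass: [2, 28, 46, 14, 40, 31, 39]


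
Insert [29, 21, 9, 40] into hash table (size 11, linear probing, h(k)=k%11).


Insertions: 29->slot 7; 21->slot 10; 9->slot 9; 40->slot 8
Table: [None, None, None, None, None, None, None, 29, 40, 9, 21]


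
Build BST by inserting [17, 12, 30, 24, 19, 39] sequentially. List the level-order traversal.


Root = 17; build tree by BST insertion.
Level-Order traversal: [17, 12, 30, 24, 39, 19]


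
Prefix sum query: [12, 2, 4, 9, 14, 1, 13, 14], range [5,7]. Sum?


Prefix sums: [0, 12, 14, 18, 27, 41, 42, 55, 69]
Sum[5..7] = prefix[8] - prefix[5] = 69 - 41 = 28


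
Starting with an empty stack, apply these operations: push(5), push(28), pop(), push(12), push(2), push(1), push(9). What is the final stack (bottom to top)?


push(5) -> [5]
push(28) -> [5, 28]
pop() returns 28 -> [5]
push(12) -> [5, 12]
push(2) -> [5, 12, 2]
push(1) -> [5, 12, 2, 1]
push(9) -> [5, 12, 2, 1, 9]
Final stack (bottom to top): [5, 12, 2, 1, 9]


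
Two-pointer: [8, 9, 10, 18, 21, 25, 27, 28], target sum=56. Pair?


Two pointers: lo=0, hi=7
No pair sums to 56


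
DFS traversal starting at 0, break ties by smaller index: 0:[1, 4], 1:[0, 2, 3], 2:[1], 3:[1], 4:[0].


DFS stack-based: start with [0]
Visit order: [0, 1, 2, 3, 4]


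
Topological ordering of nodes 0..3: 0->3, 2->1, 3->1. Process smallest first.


Kahn's algorithm, process smallest node first
Order: [0, 2, 3, 1]


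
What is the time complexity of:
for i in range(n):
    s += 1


Per nesting level: O(n) = O(n)
Complexity: O(n)


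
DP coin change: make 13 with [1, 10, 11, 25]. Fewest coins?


dp[0]=0; dp[i]=1+min(dp[i-c] for c in coins)
...dp[8]=8, dp[9]=9, dp[10]=1, dp[11]=1, dp[12]=2, dp[13]=3
Minimum coins for 13 = 3


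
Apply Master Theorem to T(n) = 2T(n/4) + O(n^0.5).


a=2, b=4, c=0.5. log_4(2)=0.5 = c=0.5. Case 2: O(n^c log n) = O(sqrt(n) log n)
Complexity: O(sqrt(n) log n)


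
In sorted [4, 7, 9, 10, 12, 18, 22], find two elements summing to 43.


Two pointers: lo=0, hi=6
No pair sums to 43


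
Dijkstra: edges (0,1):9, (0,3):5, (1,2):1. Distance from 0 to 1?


Dijkstra from 0:
Distances: {0: 0, 1: 9, 2: 10, 3: 5}
Shortest distance to 1 = 9, path = [0, 1]


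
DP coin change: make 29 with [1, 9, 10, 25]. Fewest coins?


dp[0]=0; dp[i]=1+min(dp[i-c] for c in coins)
...dp[24]=6, dp[25]=1, dp[26]=2, dp[27]=3, dp[28]=3, dp[29]=3
Minimum coins for 29 = 3


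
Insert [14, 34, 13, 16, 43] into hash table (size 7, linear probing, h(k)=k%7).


Insertions: 14->slot 0; 34->slot 6; 13->slot 1; 16->slot 2; 43->slot 3
Table: [14, 13, 16, 43, None, None, 34]


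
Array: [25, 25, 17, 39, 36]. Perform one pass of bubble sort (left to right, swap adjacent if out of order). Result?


After one pass: [25, 17, 25, 36, 39]


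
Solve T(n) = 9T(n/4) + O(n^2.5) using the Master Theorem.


a=9, b=4, c=2.5. log_4(9)=1.585 < c=2.5. Case 3: O(n^c) = O(n^2.500)
Complexity: O(n^2.500)


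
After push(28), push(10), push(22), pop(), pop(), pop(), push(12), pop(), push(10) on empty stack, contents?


push(28) -> [28]
push(10) -> [28, 10]
push(22) -> [28, 10, 22]
pop() returns 22 -> [28, 10]
pop() returns 10 -> [28]
pop() returns 28 -> []
push(12) -> [12]
pop() returns 12 -> []
push(10) -> [10]
Final stack (bottom to top): [10]


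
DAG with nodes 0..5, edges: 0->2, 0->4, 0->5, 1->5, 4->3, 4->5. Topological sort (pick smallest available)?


Kahn's algorithm, process smallest node first
Order: [0, 1, 2, 4, 3, 5]


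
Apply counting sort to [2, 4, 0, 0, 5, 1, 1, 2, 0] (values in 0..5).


Count array: [3, 2, 2, 0, 1, 1]
Reconstruct: [0, 0, 0, 1, 1, 2, 2, 4, 5]


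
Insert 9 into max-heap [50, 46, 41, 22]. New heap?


Append 9: [50, 46, 41, 22, 9]
Bubble up: no swaps needed
Result: [50, 46, 41, 22, 9]


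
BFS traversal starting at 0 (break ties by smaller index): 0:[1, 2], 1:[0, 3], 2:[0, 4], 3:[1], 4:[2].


BFS queue: start with [0]
Visit order: [0, 1, 2, 3, 4]


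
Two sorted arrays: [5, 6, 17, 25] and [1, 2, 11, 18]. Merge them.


Compare heads, take smaller each step.
Merged: [1, 2, 5, 6, 11, 17, 18, 25]


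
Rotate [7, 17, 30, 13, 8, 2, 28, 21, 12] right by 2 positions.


Right rotate by 2: [21, 12, 7, 17, 30, 13, 8, 2, 28]


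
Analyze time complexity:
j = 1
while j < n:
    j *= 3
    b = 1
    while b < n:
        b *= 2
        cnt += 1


Per nesting level: O(log n) * O(log n) = O((log n)^2)
Complexity: O((log n)^2)


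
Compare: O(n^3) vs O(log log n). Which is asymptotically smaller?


double-logarithmic grows slower than cubic
O(log log n) is asymptotically smaller; O(n^3) grows faster


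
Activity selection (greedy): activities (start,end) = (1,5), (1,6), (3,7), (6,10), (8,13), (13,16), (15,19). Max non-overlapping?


Greedy: pick earliest-ending, then skip overlaps.
Selected (3 activities): [(1, 5), (6, 10), (13, 16)]


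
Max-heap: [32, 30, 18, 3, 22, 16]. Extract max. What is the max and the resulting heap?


Max = 32
Replace root with last, heapify down
Resulting heap: [30, 22, 18, 3, 16]


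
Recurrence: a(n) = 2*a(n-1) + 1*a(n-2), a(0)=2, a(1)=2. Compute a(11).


Build bottom-up:
...a(9)=2786, a(10)=6726, a(11)=2*6726+1*2786=16238


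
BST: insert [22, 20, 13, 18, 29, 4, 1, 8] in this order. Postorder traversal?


Root = 22; build tree by BST insertion.
Postorder traversal: [1, 8, 4, 18, 13, 20, 29, 22]


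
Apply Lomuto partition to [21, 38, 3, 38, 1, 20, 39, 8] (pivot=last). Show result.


Elements <= 8 go left of pivot.
Result: [3, 1, 8, 38, 38, 20, 39, 21], pivot at index 2


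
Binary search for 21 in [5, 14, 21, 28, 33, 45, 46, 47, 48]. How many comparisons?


Search for 21:
[0,8] mid=4 arr[4]=33
[0,3] mid=1 arr[1]=14
[2,3] mid=2 arr[2]=21
Total: 3 comparisons


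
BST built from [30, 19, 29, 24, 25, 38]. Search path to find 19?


BST root = 30
Search for 19: compare at each node
Path: [30, 19]


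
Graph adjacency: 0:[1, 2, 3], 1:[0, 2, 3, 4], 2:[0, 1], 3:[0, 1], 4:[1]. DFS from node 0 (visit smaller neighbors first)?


DFS stack-based: start with [0]
Visit order: [0, 1, 2, 3, 4]


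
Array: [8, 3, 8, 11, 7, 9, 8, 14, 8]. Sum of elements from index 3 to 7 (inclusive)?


Prefix sums: [0, 8, 11, 19, 30, 37, 46, 54, 68, 76]
Sum[3..7] = prefix[8] - prefix[3] = 68 - 19 = 49


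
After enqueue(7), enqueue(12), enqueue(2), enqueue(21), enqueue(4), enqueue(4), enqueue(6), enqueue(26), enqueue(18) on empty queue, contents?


enqueue(7) -> [7]
enqueue(12) -> [7, 12]
enqueue(2) -> [7, 12, 2]
enqueue(21) -> [7, 12, 2, 21]
enqueue(4) -> [7, 12, 2, 21, 4]
enqueue(4) -> [7, 12, 2, 21, 4, 4]
enqueue(6) -> [7, 12, 2, 21, 4, 4, 6]
enqueue(26) -> [7, 12, 2, 21, 4, 4, 6, 26]
enqueue(18) -> [7, 12, 2, 21, 4, 4, 6, 26, 18]
Final queue (front to back): [7, 12, 2, 21, 4, 4, 6, 26, 18]


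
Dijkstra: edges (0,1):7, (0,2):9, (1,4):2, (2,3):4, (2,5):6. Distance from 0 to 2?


Dijkstra from 0:
Distances: {0: 0, 1: 7, 2: 9, 3: 13, 4: 9, 5: 15}
Shortest distance to 2 = 9, path = [0, 2]


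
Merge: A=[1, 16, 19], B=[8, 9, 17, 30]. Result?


Compare heads, take smaller each step.
Merged: [1, 8, 9, 16, 17, 19, 30]


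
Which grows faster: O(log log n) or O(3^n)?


double-logarithmic grows slower than exponential (base 3)
O(log log n) is asymptotically smaller; O(3^n) grows faster


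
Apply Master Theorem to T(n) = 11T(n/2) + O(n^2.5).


a=11, b=2, c=2.5. log_2(11)=3.459 > c=2.5. Case 1: O(n^log_b(a)) = O(n^3.459)
Complexity: O(n^3.459)


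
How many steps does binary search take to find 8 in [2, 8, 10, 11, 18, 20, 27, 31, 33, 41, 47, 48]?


Search for 8:
[0,11] mid=5 arr[5]=20
[0,4] mid=2 arr[2]=10
[0,1] mid=0 arr[0]=2
[1,1] mid=1 arr[1]=8
Total: 4 comparisons


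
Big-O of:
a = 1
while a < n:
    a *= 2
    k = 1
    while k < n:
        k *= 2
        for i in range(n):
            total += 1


Per nesting level: O(log n) * O(log n) * O(n) = O(n (log n)^2)
Complexity: O(n (log n)^2)


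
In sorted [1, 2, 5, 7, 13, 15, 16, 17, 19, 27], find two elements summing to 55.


Two pointers: lo=0, hi=9
No pair sums to 55


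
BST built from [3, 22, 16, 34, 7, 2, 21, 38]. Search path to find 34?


BST root = 3
Search for 34: compare at each node
Path: [3, 22, 34]


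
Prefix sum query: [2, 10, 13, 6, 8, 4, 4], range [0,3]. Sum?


Prefix sums: [0, 2, 12, 25, 31, 39, 43, 47]
Sum[0..3] = prefix[4] - prefix[0] = 31 - 0 = 31


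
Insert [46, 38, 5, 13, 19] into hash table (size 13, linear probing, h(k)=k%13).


Insertions: 46->slot 7; 38->slot 12; 5->slot 5; 13->slot 0; 19->slot 6
Table: [13, None, None, None, None, 5, 19, 46, None, None, None, None, 38]


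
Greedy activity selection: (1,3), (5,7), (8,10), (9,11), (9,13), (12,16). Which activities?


Greedy: pick earliest-ending, then skip overlaps.
Selected (4 activities): [(1, 3), (5, 7), (8, 10), (12, 16)]


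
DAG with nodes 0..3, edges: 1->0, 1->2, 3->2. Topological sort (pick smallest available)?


Kahn's algorithm, process smallest node first
Order: [1, 0, 3, 2]


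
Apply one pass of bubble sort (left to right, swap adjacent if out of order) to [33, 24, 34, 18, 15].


After one pass: [24, 33, 18, 15, 34]


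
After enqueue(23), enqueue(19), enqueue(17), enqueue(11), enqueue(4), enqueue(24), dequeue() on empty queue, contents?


enqueue(23) -> [23]
enqueue(19) -> [23, 19]
enqueue(17) -> [23, 19, 17]
enqueue(11) -> [23, 19, 17, 11]
enqueue(4) -> [23, 19, 17, 11, 4]
enqueue(24) -> [23, 19, 17, 11, 4, 24]
dequeue() returns 23 -> [19, 17, 11, 4, 24]
Final queue (front to back): [19, 17, 11, 4, 24]


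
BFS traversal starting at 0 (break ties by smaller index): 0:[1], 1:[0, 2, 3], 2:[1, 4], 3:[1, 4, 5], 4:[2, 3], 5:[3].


BFS queue: start with [0]
Visit order: [0, 1, 2, 3, 4, 5]


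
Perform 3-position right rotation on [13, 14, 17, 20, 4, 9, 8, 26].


Right rotate by 3: [9, 8, 26, 13, 14, 17, 20, 4]


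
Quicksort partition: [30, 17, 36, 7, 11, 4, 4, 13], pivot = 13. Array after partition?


Elements <= 13 go left of pivot.
Result: [7, 11, 4, 4, 13, 36, 30, 17], pivot at index 4


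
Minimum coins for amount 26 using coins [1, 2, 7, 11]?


dp[0]=0; dp[i]=1+min(dp[i-c] for c in coins)
...dp[21]=3, dp[22]=2, dp[23]=3, dp[24]=3, dp[25]=3, dp[26]=4
Minimum coins for 26 = 4


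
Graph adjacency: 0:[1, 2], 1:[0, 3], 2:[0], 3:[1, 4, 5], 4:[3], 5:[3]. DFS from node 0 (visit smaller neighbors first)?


DFS stack-based: start with [0]
Visit order: [0, 1, 3, 4, 5, 2]


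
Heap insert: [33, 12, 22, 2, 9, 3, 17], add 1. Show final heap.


Append 1: [33, 12, 22, 2, 9, 3, 17, 1]
Bubble up: no swaps needed
Result: [33, 12, 22, 2, 9, 3, 17, 1]


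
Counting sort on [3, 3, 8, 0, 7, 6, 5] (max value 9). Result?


Count array: [1, 0, 0, 2, 0, 1, 1, 1, 1, 0]
Reconstruct: [0, 3, 3, 5, 6, 7, 8]


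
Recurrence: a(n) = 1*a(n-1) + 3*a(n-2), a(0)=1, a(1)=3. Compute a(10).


Build bottom-up:
...a(8)=942, a(9)=2175, a(10)=1*2175+3*942=5001


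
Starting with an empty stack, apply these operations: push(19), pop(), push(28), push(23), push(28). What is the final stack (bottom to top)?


push(19) -> [19]
pop() returns 19 -> []
push(28) -> [28]
push(23) -> [28, 23]
push(28) -> [28, 23, 28]
Final stack (bottom to top): [28, 23, 28]


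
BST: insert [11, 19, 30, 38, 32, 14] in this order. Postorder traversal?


Root = 11; build tree by BST insertion.
Postorder traversal: [14, 32, 38, 30, 19, 11]


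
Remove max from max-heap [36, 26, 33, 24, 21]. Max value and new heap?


Max = 36
Replace root with last, heapify down
Resulting heap: [33, 26, 21, 24]


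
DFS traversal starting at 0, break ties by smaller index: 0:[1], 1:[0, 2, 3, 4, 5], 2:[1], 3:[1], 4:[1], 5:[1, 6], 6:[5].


DFS stack-based: start with [0]
Visit order: [0, 1, 2, 3, 4, 5, 6]


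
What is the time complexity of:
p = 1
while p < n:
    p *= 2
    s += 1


Per nesting level: O(log n) = O(log n)
Complexity: O(log n)


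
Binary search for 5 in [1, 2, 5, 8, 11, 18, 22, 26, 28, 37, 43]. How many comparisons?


Search for 5:
[0,10] mid=5 arr[5]=18
[0,4] mid=2 arr[2]=5
Total: 2 comparisons


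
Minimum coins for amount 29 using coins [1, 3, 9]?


dp[0]=0; dp[i]=1+min(dp[i-c] for c in coins)
...dp[24]=4, dp[25]=5, dp[26]=6, dp[27]=3, dp[28]=4, dp[29]=5
Minimum coins for 29 = 5


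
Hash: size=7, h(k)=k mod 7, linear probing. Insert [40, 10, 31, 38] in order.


Insertions: 40->slot 5; 10->slot 3; 31->slot 4; 38->slot 6
Table: [None, None, None, 10, 31, 40, 38]


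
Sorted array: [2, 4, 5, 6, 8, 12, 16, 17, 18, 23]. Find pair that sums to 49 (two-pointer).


Two pointers: lo=0, hi=9
No pair sums to 49


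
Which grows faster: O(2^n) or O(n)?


linear grows slower than exponential
O(n) is asymptotically smaller; O(2^n) grows faster
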